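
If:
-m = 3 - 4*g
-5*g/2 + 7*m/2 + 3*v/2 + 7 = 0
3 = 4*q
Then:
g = 7/23 - 3*v/23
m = -12*v/23 - 41/23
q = 3/4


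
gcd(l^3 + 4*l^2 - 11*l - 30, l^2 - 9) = l - 3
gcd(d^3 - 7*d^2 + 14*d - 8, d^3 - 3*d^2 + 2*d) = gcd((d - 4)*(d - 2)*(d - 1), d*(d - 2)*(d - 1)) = d^2 - 3*d + 2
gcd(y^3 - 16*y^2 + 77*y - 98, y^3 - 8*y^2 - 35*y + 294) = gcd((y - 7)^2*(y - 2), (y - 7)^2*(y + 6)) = y^2 - 14*y + 49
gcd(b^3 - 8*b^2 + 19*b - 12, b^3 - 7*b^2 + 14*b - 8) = b^2 - 5*b + 4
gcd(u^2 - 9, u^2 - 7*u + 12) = u - 3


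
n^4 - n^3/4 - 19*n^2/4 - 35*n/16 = n*(n - 5/2)*(n + 1/2)*(n + 7/4)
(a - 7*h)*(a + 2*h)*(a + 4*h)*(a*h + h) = a^4*h - a^3*h^2 + a^3*h - 34*a^2*h^3 - a^2*h^2 - 56*a*h^4 - 34*a*h^3 - 56*h^4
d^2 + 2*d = d*(d + 2)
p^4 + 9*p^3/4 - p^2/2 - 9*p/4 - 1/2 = (p - 1)*(p + 1/4)*(p + 1)*(p + 2)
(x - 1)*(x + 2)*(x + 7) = x^3 + 8*x^2 + 5*x - 14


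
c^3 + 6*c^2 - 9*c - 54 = (c - 3)*(c + 3)*(c + 6)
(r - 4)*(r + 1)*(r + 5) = r^3 + 2*r^2 - 19*r - 20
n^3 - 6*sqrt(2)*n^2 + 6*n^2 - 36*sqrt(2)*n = n*(n + 6)*(n - 6*sqrt(2))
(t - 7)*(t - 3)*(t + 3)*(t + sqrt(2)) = t^4 - 7*t^3 + sqrt(2)*t^3 - 7*sqrt(2)*t^2 - 9*t^2 - 9*sqrt(2)*t + 63*t + 63*sqrt(2)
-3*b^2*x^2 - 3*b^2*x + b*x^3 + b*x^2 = x*(-3*b + x)*(b*x + b)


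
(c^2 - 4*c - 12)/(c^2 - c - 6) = (c - 6)/(c - 3)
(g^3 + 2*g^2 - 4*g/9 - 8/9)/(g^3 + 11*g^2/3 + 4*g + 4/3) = (g - 2/3)/(g + 1)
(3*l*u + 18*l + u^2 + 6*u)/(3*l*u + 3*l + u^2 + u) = (u + 6)/(u + 1)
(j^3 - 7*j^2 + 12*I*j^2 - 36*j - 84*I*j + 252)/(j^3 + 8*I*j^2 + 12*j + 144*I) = (j - 7)/(j - 4*I)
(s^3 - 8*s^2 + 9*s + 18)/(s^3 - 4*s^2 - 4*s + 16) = (s^3 - 8*s^2 + 9*s + 18)/(s^3 - 4*s^2 - 4*s + 16)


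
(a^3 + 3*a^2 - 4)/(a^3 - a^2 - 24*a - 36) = (a^2 + a - 2)/(a^2 - 3*a - 18)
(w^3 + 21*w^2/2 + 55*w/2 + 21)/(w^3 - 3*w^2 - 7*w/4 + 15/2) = 2*(w^2 + 9*w + 14)/(2*w^2 - 9*w + 10)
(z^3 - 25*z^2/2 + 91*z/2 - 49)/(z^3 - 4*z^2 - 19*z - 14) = (z^2 - 11*z/2 + 7)/(z^2 + 3*z + 2)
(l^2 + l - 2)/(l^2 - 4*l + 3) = (l + 2)/(l - 3)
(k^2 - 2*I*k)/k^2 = (k - 2*I)/k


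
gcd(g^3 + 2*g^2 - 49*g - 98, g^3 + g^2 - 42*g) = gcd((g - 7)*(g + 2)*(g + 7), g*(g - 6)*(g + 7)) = g + 7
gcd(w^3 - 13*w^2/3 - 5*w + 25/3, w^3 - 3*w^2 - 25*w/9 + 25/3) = w + 5/3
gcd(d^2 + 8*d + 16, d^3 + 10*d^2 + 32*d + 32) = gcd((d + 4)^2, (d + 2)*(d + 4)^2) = d^2 + 8*d + 16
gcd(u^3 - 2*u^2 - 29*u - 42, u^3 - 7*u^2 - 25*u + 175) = u - 7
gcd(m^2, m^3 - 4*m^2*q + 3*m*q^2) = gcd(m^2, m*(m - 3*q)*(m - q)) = m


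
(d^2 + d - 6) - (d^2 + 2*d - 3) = -d - 3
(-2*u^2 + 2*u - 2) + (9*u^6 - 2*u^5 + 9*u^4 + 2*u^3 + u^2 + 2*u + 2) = 9*u^6 - 2*u^5 + 9*u^4 + 2*u^3 - u^2 + 4*u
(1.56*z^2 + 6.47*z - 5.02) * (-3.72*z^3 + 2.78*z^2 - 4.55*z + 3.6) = -5.8032*z^5 - 19.7316*z^4 + 29.563*z^3 - 37.7781*z^2 + 46.133*z - 18.072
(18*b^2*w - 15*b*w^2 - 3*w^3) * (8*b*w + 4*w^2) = 144*b^3*w^2 - 48*b^2*w^3 - 84*b*w^4 - 12*w^5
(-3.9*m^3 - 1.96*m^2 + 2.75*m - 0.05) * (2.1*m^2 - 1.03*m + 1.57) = -8.19*m^5 - 0.0989999999999993*m^4 + 1.6708*m^3 - 6.0147*m^2 + 4.369*m - 0.0785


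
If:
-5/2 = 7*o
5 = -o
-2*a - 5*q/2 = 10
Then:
No Solution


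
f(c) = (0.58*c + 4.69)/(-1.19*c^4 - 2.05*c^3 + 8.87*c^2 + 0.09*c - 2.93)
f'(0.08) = -1.05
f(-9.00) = 0.00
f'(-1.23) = 0.72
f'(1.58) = 2.42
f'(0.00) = -0.25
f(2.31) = -0.41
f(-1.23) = 0.35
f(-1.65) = 0.17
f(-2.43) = 0.09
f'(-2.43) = 0.04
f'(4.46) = 0.01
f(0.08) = -1.65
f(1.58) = 1.45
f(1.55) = 1.39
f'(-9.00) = -0.00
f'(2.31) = 1.40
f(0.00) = -1.60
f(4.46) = -0.02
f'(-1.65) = 0.23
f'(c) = (0.58*c + 4.69)*(4.76*c^3 + 6.15*c^2 - 17.74*c - 0.09)/(-1.19*c^4 - 2.05*c^3 + 8.87*c^2 + 0.09*c - 2.93)^2 + 0.58/(-1.19*c^4 - 2.05*c^3 + 8.87*c^2 + 0.09*c - 2.93) = (2.0706*c^4 + 24.7024*c^3 + 23.6989*c^2 - 83.2006*c - 2.1215)/(1.4161*c^8 + 4.879*c^7 - 16.9081*c^6 - 36.5812*c^5 + 85.2813*c^4 + 13.6096*c^3 - 51.9701*c^2 - 0.5274*c + 8.5849)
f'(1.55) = 1.85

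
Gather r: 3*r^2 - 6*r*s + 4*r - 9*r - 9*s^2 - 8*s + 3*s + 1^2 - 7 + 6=3*r^2 + r*(-6*s - 5) - 9*s^2 - 5*s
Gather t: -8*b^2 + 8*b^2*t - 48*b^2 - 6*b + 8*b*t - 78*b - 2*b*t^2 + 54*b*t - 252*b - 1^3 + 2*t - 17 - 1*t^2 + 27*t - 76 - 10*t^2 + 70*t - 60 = -56*b^2 - 336*b + t^2*(-2*b - 11) + t*(8*b^2 + 62*b + 99) - 154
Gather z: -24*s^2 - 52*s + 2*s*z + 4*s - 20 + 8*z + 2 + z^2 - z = -24*s^2 - 48*s + z^2 + z*(2*s + 7) - 18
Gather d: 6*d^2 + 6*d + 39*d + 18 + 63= 6*d^2 + 45*d + 81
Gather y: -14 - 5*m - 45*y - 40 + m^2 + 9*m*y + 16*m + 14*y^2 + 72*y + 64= m^2 + 11*m + 14*y^2 + y*(9*m + 27) + 10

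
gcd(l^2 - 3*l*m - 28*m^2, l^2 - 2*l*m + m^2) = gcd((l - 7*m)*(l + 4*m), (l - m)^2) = 1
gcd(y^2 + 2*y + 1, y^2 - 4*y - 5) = y + 1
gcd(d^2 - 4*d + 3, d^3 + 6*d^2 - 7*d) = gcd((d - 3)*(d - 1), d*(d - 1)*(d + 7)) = d - 1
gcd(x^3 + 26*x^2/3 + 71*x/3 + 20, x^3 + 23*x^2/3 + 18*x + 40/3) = x^2 + 17*x/3 + 20/3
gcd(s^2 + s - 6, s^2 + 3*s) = s + 3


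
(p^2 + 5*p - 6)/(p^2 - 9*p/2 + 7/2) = 2*(p + 6)/(2*p - 7)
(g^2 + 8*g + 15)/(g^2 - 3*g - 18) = (g + 5)/(g - 6)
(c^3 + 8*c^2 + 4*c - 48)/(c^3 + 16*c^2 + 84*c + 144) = (c - 2)/(c + 6)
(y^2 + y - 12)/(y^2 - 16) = (y - 3)/(y - 4)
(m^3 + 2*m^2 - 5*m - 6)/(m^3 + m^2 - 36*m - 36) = (m^2 + m - 6)/(m^2 - 36)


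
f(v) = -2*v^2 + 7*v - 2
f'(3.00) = -5.00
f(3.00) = 1.00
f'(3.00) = -5.00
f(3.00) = 1.00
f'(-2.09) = 15.36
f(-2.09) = -25.37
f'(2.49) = -2.96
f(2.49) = 3.03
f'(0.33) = 5.68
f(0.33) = 0.09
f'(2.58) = -3.32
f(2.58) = 2.75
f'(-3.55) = 21.20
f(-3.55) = -52.06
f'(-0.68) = 9.72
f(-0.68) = -7.68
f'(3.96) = -8.84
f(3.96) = -5.64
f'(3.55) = -7.20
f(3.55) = -2.36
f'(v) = 7 - 4*v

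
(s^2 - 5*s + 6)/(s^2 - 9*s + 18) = (s - 2)/(s - 6)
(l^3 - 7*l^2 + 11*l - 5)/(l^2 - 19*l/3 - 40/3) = 3*(-l^3 + 7*l^2 - 11*l + 5)/(-3*l^2 + 19*l + 40)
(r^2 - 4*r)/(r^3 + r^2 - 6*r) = (r - 4)/(r^2 + r - 6)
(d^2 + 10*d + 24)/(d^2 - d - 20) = (d + 6)/(d - 5)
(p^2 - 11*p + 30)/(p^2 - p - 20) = (p - 6)/(p + 4)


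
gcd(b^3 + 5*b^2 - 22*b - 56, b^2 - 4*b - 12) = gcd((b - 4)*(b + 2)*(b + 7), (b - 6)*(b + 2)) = b + 2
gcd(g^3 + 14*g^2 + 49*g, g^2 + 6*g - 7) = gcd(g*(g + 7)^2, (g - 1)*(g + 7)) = g + 7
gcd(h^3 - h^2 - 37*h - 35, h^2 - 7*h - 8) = h + 1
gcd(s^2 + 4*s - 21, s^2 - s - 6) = s - 3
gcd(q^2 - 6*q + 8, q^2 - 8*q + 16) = q - 4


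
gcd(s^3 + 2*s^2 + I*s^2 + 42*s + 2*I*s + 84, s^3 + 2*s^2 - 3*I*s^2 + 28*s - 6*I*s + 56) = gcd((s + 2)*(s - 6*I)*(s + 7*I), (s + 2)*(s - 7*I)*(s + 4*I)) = s + 2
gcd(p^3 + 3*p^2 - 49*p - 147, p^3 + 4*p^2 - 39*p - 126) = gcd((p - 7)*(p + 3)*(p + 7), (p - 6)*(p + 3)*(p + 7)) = p^2 + 10*p + 21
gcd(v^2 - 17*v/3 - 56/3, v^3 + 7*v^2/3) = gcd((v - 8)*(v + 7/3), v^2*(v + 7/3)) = v + 7/3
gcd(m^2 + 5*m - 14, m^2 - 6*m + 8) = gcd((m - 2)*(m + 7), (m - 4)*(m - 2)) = m - 2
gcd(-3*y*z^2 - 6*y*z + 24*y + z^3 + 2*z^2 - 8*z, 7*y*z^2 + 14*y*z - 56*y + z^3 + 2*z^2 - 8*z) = z^2 + 2*z - 8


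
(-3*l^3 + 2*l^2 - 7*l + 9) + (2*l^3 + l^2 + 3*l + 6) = -l^3 + 3*l^2 - 4*l + 15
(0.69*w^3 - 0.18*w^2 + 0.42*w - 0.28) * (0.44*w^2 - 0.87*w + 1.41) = 0.3036*w^5 - 0.6795*w^4 + 1.3143*w^3 - 0.7424*w^2 + 0.8358*w - 0.3948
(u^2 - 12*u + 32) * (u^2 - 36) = u^4 - 12*u^3 - 4*u^2 + 432*u - 1152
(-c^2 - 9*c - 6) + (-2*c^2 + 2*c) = -3*c^2 - 7*c - 6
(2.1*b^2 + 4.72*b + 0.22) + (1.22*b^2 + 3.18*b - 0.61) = 3.32*b^2 + 7.9*b - 0.39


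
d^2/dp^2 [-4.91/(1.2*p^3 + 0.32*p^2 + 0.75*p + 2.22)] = ((35.352*p + 3.1424)*(1.2*p^3 + 0.32*p^2 + 0.75*p + 2.22) - 4.91*(3.6*p^2 + 0.64*p + 0.75)*(7.2*p^2 + 1.28*p + 1.5))/(1.2*p^3 + 0.32*p^2 + 0.75*p + 2.22)^3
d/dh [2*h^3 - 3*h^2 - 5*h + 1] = 6*h^2 - 6*h - 5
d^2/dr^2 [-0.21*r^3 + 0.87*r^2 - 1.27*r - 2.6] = 1.74 - 1.26*r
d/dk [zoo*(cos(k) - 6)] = zoo*sin(k)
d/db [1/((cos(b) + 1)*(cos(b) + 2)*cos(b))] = (3*sin(b) + 2*sin(b)/cos(b)^2 + 6*tan(b))/((cos(b) + 1)^2*(cos(b) + 2)^2)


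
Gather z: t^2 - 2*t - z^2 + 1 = t^2 - 2*t - z^2 + 1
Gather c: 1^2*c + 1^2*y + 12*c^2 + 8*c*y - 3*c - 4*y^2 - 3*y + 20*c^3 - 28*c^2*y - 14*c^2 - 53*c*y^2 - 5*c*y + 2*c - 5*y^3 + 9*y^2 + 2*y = 20*c^3 + c^2*(-28*y - 2) + c*(-53*y^2 + 3*y) - 5*y^3 + 5*y^2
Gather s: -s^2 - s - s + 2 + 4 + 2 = -s^2 - 2*s + 8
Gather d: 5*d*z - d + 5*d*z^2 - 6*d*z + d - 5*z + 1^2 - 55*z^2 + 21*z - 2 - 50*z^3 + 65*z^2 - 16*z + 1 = d*(5*z^2 - z) - 50*z^3 + 10*z^2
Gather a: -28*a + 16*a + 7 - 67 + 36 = -12*a - 24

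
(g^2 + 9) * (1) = g^2 + 9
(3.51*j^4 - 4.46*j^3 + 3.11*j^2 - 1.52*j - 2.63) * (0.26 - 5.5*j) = -19.305*j^5 + 25.4426*j^4 - 18.2646*j^3 + 9.1686*j^2 + 14.0698*j - 0.6838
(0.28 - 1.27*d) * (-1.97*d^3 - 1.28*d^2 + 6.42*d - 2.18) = 2.5019*d^4 + 1.074*d^3 - 8.5118*d^2 + 4.5662*d - 0.6104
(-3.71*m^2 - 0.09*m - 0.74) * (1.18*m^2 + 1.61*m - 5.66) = -4.3778*m^4 - 6.0793*m^3 + 19.9805*m^2 - 0.682*m + 4.1884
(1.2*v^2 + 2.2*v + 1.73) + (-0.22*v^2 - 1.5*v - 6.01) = 0.98*v^2 + 0.7*v - 4.28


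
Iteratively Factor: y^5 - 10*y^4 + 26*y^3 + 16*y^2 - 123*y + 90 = (y + 2)*(y^4 - 12*y^3 + 50*y^2 - 84*y + 45) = (y - 1)*(y + 2)*(y^3 - 11*y^2 + 39*y - 45) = (y - 3)*(y - 1)*(y + 2)*(y^2 - 8*y + 15) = (y - 5)*(y - 3)*(y - 1)*(y + 2)*(y - 3)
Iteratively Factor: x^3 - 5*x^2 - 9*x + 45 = (x + 3)*(x^2 - 8*x + 15) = (x - 3)*(x + 3)*(x - 5)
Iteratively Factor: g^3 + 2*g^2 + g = (g + 1)*(g^2 + g) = g*(g + 1)*(g + 1)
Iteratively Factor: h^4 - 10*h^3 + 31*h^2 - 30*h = (h - 3)*(h^3 - 7*h^2 + 10*h) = h*(h - 3)*(h^2 - 7*h + 10) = h*(h - 3)*(h - 2)*(h - 5)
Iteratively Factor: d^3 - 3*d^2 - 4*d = (d)*(d^2 - 3*d - 4) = d*(d - 4)*(d + 1)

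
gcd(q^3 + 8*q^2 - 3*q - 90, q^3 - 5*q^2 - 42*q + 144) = q^2 + 3*q - 18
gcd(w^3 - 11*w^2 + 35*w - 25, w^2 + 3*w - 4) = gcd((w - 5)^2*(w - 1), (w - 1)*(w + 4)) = w - 1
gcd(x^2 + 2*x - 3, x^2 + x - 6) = x + 3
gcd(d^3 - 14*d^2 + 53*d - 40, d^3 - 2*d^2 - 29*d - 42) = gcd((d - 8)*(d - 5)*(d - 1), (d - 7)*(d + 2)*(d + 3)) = 1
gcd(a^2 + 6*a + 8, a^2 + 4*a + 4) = a + 2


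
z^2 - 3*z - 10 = (z - 5)*(z + 2)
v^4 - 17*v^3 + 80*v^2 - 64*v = v*(v - 8)^2*(v - 1)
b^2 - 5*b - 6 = (b - 6)*(b + 1)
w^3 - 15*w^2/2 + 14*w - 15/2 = (w - 5)*(w - 3/2)*(w - 1)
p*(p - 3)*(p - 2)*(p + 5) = p^4 - 19*p^2 + 30*p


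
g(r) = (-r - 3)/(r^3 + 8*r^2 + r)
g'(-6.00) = -0.02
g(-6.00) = 0.05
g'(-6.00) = -0.02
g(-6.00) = 0.05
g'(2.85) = 0.04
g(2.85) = -0.06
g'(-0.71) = -2.64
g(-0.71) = -0.77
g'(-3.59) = -0.02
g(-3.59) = 0.01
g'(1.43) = 0.26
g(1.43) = -0.21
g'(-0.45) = -13.18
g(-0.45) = -2.36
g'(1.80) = 0.14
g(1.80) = -0.14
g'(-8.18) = -0.85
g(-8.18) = -0.26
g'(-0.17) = -1476.70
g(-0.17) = -50.28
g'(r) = (-r - 3)*(-3*r^2 - 16*r - 1)/(r^3 + 8*r^2 + r)^2 - 1/(r^3 + 8*r^2 + r) = (-r*(r^2 + 8*r + 1) + (r + 3)*(3*r^2 + 16*r + 1))/(r^2*(r^2 + 8*r + 1)^2)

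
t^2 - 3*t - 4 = (t - 4)*(t + 1)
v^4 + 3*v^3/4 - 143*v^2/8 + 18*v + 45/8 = (v - 3)*(v - 3/2)*(v + 1/4)*(v + 5)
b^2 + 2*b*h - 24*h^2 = (b - 4*h)*(b + 6*h)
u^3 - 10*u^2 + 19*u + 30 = (u - 6)*(u - 5)*(u + 1)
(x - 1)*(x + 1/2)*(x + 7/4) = x^3 + 5*x^2/4 - 11*x/8 - 7/8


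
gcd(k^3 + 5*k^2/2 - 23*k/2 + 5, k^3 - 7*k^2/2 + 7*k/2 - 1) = k^2 - 5*k/2 + 1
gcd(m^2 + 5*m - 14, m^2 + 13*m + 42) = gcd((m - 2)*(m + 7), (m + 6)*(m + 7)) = m + 7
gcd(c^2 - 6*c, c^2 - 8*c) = c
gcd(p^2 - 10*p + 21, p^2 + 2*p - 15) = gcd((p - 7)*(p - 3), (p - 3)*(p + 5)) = p - 3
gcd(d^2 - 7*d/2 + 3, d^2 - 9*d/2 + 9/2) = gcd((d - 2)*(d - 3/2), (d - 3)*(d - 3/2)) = d - 3/2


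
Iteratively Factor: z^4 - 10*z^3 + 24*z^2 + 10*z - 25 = (z + 1)*(z^3 - 11*z^2 + 35*z - 25) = (z - 1)*(z + 1)*(z^2 - 10*z + 25) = (z - 5)*(z - 1)*(z + 1)*(z - 5)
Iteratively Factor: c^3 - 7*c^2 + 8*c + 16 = (c + 1)*(c^2 - 8*c + 16) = (c - 4)*(c + 1)*(c - 4)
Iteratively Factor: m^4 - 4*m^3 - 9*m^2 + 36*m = (m - 3)*(m^3 - m^2 - 12*m) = (m - 3)*(m + 3)*(m^2 - 4*m) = m*(m - 3)*(m + 3)*(m - 4)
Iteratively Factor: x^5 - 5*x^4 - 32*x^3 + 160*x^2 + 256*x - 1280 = (x - 4)*(x^4 - x^3 - 36*x^2 + 16*x + 320) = (x - 4)^2*(x^3 + 3*x^2 - 24*x - 80) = (x - 4)^2*(x + 4)*(x^2 - x - 20) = (x - 5)*(x - 4)^2*(x + 4)*(x + 4)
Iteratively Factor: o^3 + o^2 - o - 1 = (o - 1)*(o^2 + 2*o + 1) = (o - 1)*(o + 1)*(o + 1)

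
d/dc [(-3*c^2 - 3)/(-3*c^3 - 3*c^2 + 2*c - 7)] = 3*(-3*c^4 - 11*c^2 + 8*c + 2)/(9*c^6 + 18*c^5 - 3*c^4 + 30*c^3 + 46*c^2 - 28*c + 49)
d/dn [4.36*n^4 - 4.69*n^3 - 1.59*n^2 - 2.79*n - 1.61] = 17.44*n^3 - 14.07*n^2 - 3.18*n - 2.79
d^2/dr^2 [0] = 0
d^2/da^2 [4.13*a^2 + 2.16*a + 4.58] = 8.26000000000000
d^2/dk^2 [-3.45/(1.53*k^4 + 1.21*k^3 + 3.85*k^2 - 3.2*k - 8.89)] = ((63.342*k^2 + 25.047*k + 26.565)*(1.53*k^4 + 1.21*k^3 + 3.85*k^2 - 3.2*k - 8.89) - 3.45*(6.12*k^3 + 3.63*k^2 + 7.7*k - 3.2)*(12.24*k^3 + 7.26*k^2 + 15.4*k - 6.4))/(1.53*k^4 + 1.21*k^3 + 3.85*k^2 - 3.2*k - 8.89)^3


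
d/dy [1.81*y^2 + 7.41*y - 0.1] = 3.62*y + 7.41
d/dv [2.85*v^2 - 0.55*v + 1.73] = 5.7*v - 0.55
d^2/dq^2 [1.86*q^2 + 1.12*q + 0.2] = 3.72000000000000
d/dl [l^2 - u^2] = 2*l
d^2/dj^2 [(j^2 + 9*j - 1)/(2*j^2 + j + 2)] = 2*(34*j^3 - 24*j^2 - 114*j - 11)/(8*j^6 + 12*j^5 + 30*j^4 + 25*j^3 + 30*j^2 + 12*j + 8)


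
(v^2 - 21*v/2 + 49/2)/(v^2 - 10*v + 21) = (v - 7/2)/(v - 3)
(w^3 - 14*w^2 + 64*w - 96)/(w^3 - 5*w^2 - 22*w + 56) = (w^3 - 14*w^2 + 64*w - 96)/(w^3 - 5*w^2 - 22*w + 56)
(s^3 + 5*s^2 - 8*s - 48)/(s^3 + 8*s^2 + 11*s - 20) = (s^2 + s - 12)/(s^2 + 4*s - 5)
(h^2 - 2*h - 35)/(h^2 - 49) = (h + 5)/(h + 7)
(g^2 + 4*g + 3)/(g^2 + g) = (g + 3)/g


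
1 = 1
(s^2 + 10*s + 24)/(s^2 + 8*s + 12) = (s + 4)/(s + 2)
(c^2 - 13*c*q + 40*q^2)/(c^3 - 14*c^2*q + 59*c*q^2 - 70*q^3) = (c - 8*q)/(c^2 - 9*c*q + 14*q^2)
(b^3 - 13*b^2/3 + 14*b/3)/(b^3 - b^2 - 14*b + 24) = b*(3*b - 7)/(3*(b^2 + b - 12))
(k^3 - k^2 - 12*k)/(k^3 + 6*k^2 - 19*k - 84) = k/(k + 7)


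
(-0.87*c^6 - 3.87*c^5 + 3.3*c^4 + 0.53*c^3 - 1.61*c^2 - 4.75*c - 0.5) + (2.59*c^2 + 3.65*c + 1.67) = -0.87*c^6 - 3.87*c^5 + 3.3*c^4 + 0.53*c^3 + 0.98*c^2 - 1.1*c + 1.17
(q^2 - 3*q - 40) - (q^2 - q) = -2*q - 40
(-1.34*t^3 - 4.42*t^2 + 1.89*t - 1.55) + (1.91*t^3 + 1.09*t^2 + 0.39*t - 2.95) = 0.57*t^3 - 3.33*t^2 + 2.28*t - 4.5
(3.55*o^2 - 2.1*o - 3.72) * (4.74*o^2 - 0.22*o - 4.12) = 16.827*o^4 - 10.735*o^3 - 31.7968*o^2 + 9.4704*o + 15.3264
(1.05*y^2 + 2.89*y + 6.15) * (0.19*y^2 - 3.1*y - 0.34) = 0.1995*y^4 - 2.7059*y^3 - 8.1475*y^2 - 20.0476*y - 2.091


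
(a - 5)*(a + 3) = a^2 - 2*a - 15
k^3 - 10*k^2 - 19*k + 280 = (k - 8)*(k - 7)*(k + 5)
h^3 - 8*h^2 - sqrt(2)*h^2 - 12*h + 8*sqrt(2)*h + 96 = (h - 8)*(h - 3*sqrt(2))*(h + 2*sqrt(2))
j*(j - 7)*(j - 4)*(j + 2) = j^4 - 9*j^3 + 6*j^2 + 56*j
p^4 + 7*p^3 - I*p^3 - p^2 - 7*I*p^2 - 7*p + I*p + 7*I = (p + 7)*(p - I)*(-I*p + I)*(I*p + I)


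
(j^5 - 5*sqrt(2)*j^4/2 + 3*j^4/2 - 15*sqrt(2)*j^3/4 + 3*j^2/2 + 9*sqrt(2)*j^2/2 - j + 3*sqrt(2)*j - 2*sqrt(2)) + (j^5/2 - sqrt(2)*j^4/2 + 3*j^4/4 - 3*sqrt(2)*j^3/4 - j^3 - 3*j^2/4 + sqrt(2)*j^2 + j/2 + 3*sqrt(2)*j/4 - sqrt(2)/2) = 3*j^5/2 - 3*sqrt(2)*j^4 + 9*j^4/4 - 9*sqrt(2)*j^3/2 - j^3 + 3*j^2/4 + 11*sqrt(2)*j^2/2 - j/2 + 15*sqrt(2)*j/4 - 5*sqrt(2)/2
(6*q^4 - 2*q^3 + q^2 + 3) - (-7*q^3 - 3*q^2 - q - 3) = 6*q^4 + 5*q^3 + 4*q^2 + q + 6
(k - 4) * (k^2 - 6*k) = k^3 - 10*k^2 + 24*k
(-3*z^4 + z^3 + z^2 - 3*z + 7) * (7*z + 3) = -21*z^5 - 2*z^4 + 10*z^3 - 18*z^2 + 40*z + 21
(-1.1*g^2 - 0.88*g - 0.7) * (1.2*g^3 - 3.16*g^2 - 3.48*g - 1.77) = -1.32*g^5 + 2.42*g^4 + 5.7688*g^3 + 7.2214*g^2 + 3.9936*g + 1.239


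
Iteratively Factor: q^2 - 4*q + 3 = (q - 3)*(q - 1)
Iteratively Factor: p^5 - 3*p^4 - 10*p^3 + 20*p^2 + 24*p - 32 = (p + 2)*(p^4 - 5*p^3 + 20*p - 16) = (p + 2)^2*(p^3 - 7*p^2 + 14*p - 8) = (p - 4)*(p + 2)^2*(p^2 - 3*p + 2) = (p - 4)*(p - 1)*(p + 2)^2*(p - 2)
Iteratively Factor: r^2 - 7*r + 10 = (r - 5)*(r - 2)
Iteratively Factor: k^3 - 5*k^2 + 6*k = (k - 3)*(k^2 - 2*k) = (k - 3)*(k - 2)*(k)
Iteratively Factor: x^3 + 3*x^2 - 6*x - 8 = (x + 1)*(x^2 + 2*x - 8) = (x + 1)*(x + 4)*(x - 2)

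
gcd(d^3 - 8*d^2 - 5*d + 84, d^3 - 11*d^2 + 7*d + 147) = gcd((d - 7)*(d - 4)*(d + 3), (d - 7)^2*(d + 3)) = d^2 - 4*d - 21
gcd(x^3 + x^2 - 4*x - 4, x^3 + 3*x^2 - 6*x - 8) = x^2 - x - 2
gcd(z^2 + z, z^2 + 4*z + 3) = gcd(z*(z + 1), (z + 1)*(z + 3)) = z + 1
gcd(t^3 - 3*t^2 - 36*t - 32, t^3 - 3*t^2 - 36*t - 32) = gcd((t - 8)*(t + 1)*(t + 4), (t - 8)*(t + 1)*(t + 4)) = t^3 - 3*t^2 - 36*t - 32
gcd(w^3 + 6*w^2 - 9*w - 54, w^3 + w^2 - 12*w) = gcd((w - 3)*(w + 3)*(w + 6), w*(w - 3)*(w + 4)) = w - 3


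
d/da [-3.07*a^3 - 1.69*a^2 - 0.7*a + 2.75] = -9.21*a^2 - 3.38*a - 0.7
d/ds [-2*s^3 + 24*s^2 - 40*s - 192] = -6*s^2 + 48*s - 40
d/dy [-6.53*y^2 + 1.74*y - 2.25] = 1.74 - 13.06*y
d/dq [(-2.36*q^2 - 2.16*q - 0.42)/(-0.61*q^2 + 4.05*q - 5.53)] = (-10.8756*q^2 + 25.5892*q + 13.6458)/(0.3721*q^4 - 4.941*q^3 + 23.1491*q^2 - 44.793*q + 30.5809)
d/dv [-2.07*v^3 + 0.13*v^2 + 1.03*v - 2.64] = -6.21*v^2 + 0.26*v + 1.03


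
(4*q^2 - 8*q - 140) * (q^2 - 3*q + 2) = 4*q^4 - 20*q^3 - 108*q^2 + 404*q - 280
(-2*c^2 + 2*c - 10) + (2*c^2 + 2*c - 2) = 4*c - 12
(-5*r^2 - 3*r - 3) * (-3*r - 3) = 15*r^3 + 24*r^2 + 18*r + 9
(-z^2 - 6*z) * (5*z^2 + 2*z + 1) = -5*z^4 - 32*z^3 - 13*z^2 - 6*z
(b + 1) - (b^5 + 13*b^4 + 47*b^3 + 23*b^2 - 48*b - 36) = -b^5 - 13*b^4 - 47*b^3 - 23*b^2 + 49*b + 37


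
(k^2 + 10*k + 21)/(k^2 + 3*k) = (k + 7)/k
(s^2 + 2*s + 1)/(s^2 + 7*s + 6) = (s + 1)/(s + 6)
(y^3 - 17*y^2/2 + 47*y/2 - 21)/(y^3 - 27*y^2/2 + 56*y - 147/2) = (y - 2)/(y - 7)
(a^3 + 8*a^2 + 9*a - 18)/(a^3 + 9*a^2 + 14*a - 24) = (a + 3)/(a + 4)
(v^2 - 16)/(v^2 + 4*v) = (v - 4)/v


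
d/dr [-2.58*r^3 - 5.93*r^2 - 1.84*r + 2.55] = -7.74*r^2 - 11.86*r - 1.84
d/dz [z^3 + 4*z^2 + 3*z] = 3*z^2 + 8*z + 3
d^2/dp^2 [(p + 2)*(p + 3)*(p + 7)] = 6*p + 24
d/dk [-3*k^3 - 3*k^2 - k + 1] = -9*k^2 - 6*k - 1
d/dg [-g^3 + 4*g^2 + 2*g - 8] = -3*g^2 + 8*g + 2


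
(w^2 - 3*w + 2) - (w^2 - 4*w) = w + 2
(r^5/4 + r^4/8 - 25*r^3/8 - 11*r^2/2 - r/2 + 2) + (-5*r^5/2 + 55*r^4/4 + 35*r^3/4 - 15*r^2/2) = -9*r^5/4 + 111*r^4/8 + 45*r^3/8 - 13*r^2 - r/2 + 2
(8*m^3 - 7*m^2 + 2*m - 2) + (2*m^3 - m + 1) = 10*m^3 - 7*m^2 + m - 1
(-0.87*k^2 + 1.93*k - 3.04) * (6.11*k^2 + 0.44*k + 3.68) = -5.3157*k^4 + 11.4095*k^3 - 20.9268*k^2 + 5.7648*k - 11.1872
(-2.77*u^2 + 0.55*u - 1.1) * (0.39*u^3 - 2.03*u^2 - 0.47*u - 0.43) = -1.0803*u^5 + 5.8376*u^4 - 0.2436*u^3 + 3.1656*u^2 + 0.2805*u + 0.473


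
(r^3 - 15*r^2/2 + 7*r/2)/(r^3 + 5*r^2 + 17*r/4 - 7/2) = 2*r*(r - 7)/(2*r^2 + 11*r + 14)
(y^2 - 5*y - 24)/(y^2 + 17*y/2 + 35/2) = 2*(y^2 - 5*y - 24)/(2*y^2 + 17*y + 35)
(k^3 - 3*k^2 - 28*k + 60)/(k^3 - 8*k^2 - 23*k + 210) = (k - 2)/(k - 7)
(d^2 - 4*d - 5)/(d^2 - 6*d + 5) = (d + 1)/(d - 1)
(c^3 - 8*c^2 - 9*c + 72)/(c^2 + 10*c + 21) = (c^2 - 11*c + 24)/(c + 7)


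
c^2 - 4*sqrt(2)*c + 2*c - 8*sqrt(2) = (c + 2)*(c - 4*sqrt(2))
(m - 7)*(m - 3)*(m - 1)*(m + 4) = m^4 - 7*m^3 - 13*m^2 + 103*m - 84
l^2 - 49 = (l - 7)*(l + 7)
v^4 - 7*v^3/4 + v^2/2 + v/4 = v*(v - 1)^2*(v + 1/4)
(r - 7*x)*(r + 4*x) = r^2 - 3*r*x - 28*x^2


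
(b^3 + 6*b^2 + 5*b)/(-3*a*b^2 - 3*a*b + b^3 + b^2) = (-b - 5)/(3*a - b)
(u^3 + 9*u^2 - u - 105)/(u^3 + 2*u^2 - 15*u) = (u + 7)/u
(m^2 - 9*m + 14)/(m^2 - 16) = (m^2 - 9*m + 14)/(m^2 - 16)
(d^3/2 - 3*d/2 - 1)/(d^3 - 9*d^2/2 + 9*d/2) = (d^3 - 3*d - 2)/(d*(2*d^2 - 9*d + 9))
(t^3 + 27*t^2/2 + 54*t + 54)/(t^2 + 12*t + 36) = t + 3/2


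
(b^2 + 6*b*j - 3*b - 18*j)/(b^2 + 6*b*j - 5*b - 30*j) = (b - 3)/(b - 5)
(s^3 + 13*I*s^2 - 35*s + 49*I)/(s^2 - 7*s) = (s^3 + 13*I*s^2 - 35*s + 49*I)/(s*(s - 7))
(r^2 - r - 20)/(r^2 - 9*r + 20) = (r + 4)/(r - 4)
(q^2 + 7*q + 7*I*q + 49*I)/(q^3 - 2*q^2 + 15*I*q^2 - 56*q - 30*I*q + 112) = (q + 7)/(q^2 + q*(-2 + 8*I) - 16*I)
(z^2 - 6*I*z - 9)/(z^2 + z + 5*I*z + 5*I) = (z^2 - 6*I*z - 9)/(z^2 + z + 5*I*z + 5*I)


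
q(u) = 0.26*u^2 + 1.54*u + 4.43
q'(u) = 0.52*u + 1.54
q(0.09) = 4.57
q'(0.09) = 1.59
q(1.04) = 6.31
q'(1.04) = 2.08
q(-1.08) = 3.07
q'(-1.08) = 0.98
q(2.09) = 8.78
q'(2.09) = 2.63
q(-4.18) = 2.54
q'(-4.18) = -0.63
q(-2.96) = 2.15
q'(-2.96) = 0.00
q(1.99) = 8.52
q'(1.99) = 2.57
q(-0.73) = 3.44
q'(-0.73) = 1.16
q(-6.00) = 4.55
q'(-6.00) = -1.58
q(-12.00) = 23.39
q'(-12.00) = -4.70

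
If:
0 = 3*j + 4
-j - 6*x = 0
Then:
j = -4/3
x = 2/9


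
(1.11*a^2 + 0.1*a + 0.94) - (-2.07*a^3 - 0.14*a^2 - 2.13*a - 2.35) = 2.07*a^3 + 1.25*a^2 + 2.23*a + 3.29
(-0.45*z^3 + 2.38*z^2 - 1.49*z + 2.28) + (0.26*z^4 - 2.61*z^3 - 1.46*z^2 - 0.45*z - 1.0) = 0.26*z^4 - 3.06*z^3 + 0.92*z^2 - 1.94*z + 1.28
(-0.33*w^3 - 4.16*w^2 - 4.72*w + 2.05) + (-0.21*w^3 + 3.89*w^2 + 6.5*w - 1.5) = -0.54*w^3 - 0.27*w^2 + 1.78*w + 0.55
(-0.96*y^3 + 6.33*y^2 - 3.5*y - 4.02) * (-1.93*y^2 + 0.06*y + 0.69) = 1.8528*y^5 - 12.2745*y^4 + 6.4724*y^3 + 11.9163*y^2 - 2.6562*y - 2.7738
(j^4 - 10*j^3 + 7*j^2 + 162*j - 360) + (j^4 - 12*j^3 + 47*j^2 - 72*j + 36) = 2*j^4 - 22*j^3 + 54*j^2 + 90*j - 324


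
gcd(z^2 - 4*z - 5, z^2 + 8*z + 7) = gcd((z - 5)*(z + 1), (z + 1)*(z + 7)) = z + 1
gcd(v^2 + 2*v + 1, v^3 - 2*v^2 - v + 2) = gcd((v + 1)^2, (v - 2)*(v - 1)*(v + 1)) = v + 1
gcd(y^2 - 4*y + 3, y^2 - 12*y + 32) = 1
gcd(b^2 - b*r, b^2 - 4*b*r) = b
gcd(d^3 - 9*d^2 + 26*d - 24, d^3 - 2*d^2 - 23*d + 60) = d^2 - 7*d + 12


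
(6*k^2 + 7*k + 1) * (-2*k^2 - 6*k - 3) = -12*k^4 - 50*k^3 - 62*k^2 - 27*k - 3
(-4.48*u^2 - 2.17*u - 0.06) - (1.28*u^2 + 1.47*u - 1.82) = -5.76*u^2 - 3.64*u + 1.76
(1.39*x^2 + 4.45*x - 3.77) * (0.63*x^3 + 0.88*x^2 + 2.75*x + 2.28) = 0.8757*x^5 + 4.0267*x^4 + 5.3634*x^3 + 12.0891*x^2 - 0.221500000000001*x - 8.5956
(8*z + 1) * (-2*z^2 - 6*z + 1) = -16*z^3 - 50*z^2 + 2*z + 1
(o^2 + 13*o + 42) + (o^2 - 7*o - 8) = 2*o^2 + 6*o + 34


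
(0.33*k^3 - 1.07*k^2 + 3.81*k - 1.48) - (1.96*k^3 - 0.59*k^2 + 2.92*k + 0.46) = -1.63*k^3 - 0.48*k^2 + 0.89*k - 1.94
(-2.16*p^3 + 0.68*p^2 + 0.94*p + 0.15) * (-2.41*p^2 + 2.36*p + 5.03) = 5.2056*p^5 - 6.7364*p^4 - 11.5254*p^3 + 5.2773*p^2 + 5.0822*p + 0.7545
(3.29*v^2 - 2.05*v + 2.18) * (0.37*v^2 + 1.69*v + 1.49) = 1.2173*v^4 + 4.8016*v^3 + 2.2442*v^2 + 0.629700000000001*v + 3.2482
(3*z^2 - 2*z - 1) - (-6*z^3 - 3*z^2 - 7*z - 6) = 6*z^3 + 6*z^2 + 5*z + 5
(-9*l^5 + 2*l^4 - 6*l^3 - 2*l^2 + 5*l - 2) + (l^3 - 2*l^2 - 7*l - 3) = -9*l^5 + 2*l^4 - 5*l^3 - 4*l^2 - 2*l - 5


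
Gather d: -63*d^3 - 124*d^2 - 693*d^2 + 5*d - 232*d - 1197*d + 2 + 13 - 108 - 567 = -63*d^3 - 817*d^2 - 1424*d - 660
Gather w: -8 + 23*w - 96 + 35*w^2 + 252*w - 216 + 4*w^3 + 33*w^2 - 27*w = 4*w^3 + 68*w^2 + 248*w - 320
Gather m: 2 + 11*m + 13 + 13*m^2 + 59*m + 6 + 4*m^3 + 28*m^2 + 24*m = 4*m^3 + 41*m^2 + 94*m + 21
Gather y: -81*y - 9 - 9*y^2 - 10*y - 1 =-9*y^2 - 91*y - 10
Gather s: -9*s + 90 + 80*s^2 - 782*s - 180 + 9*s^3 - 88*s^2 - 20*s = 9*s^3 - 8*s^2 - 811*s - 90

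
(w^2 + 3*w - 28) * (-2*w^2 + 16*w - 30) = -2*w^4 + 10*w^3 + 74*w^2 - 538*w + 840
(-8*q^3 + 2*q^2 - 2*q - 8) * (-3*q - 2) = 24*q^4 + 10*q^3 + 2*q^2 + 28*q + 16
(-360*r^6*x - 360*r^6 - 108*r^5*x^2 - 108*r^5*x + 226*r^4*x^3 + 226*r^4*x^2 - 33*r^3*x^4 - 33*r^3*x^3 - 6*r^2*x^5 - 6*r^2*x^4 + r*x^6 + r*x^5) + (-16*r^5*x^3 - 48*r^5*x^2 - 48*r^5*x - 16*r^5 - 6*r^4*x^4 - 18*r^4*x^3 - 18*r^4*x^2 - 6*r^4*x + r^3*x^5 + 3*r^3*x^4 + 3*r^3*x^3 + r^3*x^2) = -360*r^6*x - 360*r^6 - 16*r^5*x^3 - 156*r^5*x^2 - 156*r^5*x - 16*r^5 - 6*r^4*x^4 + 208*r^4*x^3 + 208*r^4*x^2 - 6*r^4*x + r^3*x^5 - 30*r^3*x^4 - 30*r^3*x^3 + r^3*x^2 - 6*r^2*x^5 - 6*r^2*x^4 + r*x^6 + r*x^5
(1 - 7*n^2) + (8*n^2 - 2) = n^2 - 1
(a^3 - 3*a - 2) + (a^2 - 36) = a^3 + a^2 - 3*a - 38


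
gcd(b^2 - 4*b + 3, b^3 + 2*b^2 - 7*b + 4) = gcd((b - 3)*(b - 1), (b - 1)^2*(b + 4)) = b - 1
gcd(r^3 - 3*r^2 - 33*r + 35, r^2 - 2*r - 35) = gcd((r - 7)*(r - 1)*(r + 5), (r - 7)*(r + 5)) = r^2 - 2*r - 35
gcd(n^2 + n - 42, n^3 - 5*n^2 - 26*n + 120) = n - 6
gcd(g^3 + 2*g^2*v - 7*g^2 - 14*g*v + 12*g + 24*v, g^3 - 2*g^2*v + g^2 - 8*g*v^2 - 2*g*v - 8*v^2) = g + 2*v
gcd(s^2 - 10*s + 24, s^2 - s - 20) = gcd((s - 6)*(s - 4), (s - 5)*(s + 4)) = 1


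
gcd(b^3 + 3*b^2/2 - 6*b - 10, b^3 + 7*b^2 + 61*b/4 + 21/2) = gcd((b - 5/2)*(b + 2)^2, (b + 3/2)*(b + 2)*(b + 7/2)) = b + 2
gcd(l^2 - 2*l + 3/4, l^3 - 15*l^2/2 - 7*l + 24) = l - 3/2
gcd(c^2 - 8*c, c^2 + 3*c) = c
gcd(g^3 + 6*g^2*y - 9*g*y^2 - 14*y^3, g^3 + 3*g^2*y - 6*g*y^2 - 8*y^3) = -g^2 + g*y + 2*y^2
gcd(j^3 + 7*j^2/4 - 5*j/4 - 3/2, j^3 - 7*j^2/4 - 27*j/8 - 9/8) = j + 3/4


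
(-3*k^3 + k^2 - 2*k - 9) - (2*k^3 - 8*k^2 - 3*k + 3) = -5*k^3 + 9*k^2 + k - 12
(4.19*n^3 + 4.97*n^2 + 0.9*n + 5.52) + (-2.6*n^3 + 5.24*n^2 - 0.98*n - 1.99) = 1.59*n^3 + 10.21*n^2 - 0.08*n + 3.53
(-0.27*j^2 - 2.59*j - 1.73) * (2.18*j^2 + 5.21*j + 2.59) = -0.5886*j^4 - 7.0529*j^3 - 17.9646*j^2 - 15.7214*j - 4.4807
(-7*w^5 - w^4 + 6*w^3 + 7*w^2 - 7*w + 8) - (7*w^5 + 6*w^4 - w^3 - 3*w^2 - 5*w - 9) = -14*w^5 - 7*w^4 + 7*w^3 + 10*w^2 - 2*w + 17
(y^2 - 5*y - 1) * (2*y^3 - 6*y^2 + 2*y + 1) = 2*y^5 - 16*y^4 + 30*y^3 - 3*y^2 - 7*y - 1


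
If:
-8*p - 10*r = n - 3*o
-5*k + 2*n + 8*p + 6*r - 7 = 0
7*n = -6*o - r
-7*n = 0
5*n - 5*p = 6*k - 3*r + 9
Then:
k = -191/133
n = 0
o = -8/1197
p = -1/19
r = 16/399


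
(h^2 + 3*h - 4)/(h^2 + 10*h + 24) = (h - 1)/(h + 6)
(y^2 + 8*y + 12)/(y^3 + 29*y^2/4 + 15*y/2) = 4*(y + 2)/(y*(4*y + 5))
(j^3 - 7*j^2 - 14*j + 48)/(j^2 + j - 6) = j - 8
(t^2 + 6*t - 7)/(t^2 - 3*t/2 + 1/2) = 2*(t + 7)/(2*t - 1)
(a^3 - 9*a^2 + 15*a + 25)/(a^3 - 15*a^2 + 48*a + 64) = (a^2 - 10*a + 25)/(a^2 - 16*a + 64)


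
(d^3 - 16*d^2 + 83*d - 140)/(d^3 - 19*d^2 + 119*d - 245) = (d - 4)/(d - 7)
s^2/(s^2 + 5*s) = s/(s + 5)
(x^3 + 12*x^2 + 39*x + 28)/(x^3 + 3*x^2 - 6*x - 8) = (x + 7)/(x - 2)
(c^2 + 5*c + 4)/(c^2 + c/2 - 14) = 2*(c + 1)/(2*c - 7)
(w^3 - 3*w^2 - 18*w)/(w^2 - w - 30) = w*(w + 3)/(w + 5)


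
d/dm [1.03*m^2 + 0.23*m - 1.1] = 2.06*m + 0.23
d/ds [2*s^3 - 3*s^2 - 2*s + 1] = 6*s^2 - 6*s - 2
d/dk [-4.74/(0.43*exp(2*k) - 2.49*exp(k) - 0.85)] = (4.0764*exp(k) - 11.8026)*exp(k)/(-0.43*exp(2*k) + 2.49*exp(k) + 0.85)^2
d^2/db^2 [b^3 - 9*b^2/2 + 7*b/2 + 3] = 6*b - 9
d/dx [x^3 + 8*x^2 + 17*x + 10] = 3*x^2 + 16*x + 17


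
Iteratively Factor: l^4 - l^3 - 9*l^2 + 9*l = (l - 3)*(l^3 + 2*l^2 - 3*l) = (l - 3)*(l - 1)*(l^2 + 3*l) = (l - 3)*(l - 1)*(l + 3)*(l)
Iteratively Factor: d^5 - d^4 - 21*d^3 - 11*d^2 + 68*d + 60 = (d + 2)*(d^4 - 3*d^3 - 15*d^2 + 19*d + 30) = (d - 5)*(d + 2)*(d^3 + 2*d^2 - 5*d - 6) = (d - 5)*(d - 2)*(d + 2)*(d^2 + 4*d + 3) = (d - 5)*(d - 2)*(d + 2)*(d + 3)*(d + 1)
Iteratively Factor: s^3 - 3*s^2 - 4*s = (s - 4)*(s^2 + s) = s*(s - 4)*(s + 1)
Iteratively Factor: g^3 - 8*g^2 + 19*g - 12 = (g - 3)*(g^2 - 5*g + 4) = (g - 4)*(g - 3)*(g - 1)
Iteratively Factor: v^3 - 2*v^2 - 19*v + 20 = (v + 4)*(v^2 - 6*v + 5) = (v - 1)*(v + 4)*(v - 5)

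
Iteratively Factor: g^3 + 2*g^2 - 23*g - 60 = (g - 5)*(g^2 + 7*g + 12) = (g - 5)*(g + 4)*(g + 3)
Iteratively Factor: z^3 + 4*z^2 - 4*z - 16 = (z + 2)*(z^2 + 2*z - 8) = (z - 2)*(z + 2)*(z + 4)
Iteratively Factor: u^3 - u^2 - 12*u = (u + 3)*(u^2 - 4*u) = (u - 4)*(u + 3)*(u)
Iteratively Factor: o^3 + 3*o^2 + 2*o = (o + 2)*(o^2 + o) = o*(o + 2)*(o + 1)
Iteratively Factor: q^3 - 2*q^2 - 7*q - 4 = (q - 4)*(q^2 + 2*q + 1) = (q - 4)*(q + 1)*(q + 1)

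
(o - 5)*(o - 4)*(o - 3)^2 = o^4 - 15*o^3 + 83*o^2 - 201*o + 180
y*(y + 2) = y^2 + 2*y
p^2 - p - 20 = (p - 5)*(p + 4)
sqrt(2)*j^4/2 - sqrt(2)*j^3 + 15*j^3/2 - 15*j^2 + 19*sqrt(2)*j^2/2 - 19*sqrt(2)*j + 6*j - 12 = (j - 2)*(j + sqrt(2))*(j + 6*sqrt(2))*(sqrt(2)*j/2 + 1/2)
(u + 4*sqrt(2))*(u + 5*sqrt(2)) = u^2 + 9*sqrt(2)*u + 40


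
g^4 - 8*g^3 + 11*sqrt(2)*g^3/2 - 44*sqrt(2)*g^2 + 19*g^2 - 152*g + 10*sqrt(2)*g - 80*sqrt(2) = (g - 8)*(g + sqrt(2))*(g + 2*sqrt(2))*(g + 5*sqrt(2)/2)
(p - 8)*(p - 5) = p^2 - 13*p + 40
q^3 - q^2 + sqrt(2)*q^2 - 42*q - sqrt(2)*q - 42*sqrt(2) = (q - 7)*(q + 6)*(q + sqrt(2))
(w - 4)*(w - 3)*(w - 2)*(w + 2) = w^4 - 7*w^3 + 8*w^2 + 28*w - 48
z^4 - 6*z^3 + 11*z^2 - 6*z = z*(z - 3)*(z - 2)*(z - 1)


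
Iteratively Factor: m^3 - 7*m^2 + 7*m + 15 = (m + 1)*(m^2 - 8*m + 15) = (m - 3)*(m + 1)*(m - 5)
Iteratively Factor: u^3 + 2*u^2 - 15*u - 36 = (u - 4)*(u^2 + 6*u + 9) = (u - 4)*(u + 3)*(u + 3)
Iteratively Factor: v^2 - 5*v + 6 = (v - 2)*(v - 3)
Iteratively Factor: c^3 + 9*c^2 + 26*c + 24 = (c + 4)*(c^2 + 5*c + 6) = (c + 3)*(c + 4)*(c + 2)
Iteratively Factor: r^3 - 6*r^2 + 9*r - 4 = (r - 1)*(r^2 - 5*r + 4) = (r - 4)*(r - 1)*(r - 1)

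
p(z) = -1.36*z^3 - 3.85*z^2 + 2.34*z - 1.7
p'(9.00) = -397.44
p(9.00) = -1283.93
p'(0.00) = 2.34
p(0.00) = -1.70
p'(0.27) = -0.04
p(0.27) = -1.38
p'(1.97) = -28.66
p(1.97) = -22.43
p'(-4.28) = -39.44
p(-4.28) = 24.39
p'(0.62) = -4.00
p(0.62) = -2.05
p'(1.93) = -27.72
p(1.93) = -21.30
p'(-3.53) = -21.32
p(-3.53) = 1.89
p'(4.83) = -130.03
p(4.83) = -233.46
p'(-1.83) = 2.77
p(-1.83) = -10.54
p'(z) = -4.08*z^2 - 7.7*z + 2.34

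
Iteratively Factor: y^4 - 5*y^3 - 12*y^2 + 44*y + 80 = (y + 2)*(y^3 - 7*y^2 + 2*y + 40) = (y + 2)^2*(y^2 - 9*y + 20) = (y - 5)*(y + 2)^2*(y - 4)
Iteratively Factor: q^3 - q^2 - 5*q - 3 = (q - 3)*(q^2 + 2*q + 1) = (q - 3)*(q + 1)*(q + 1)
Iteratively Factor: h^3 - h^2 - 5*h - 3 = (h + 1)*(h^2 - 2*h - 3) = (h - 3)*(h + 1)*(h + 1)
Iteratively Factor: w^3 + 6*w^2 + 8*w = (w)*(w^2 + 6*w + 8) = w*(w + 4)*(w + 2)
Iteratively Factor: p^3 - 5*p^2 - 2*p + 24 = (p - 3)*(p^2 - 2*p - 8) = (p - 4)*(p - 3)*(p + 2)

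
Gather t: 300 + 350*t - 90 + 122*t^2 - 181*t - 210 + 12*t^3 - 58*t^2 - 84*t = 12*t^3 + 64*t^2 + 85*t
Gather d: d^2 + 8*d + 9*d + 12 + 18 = d^2 + 17*d + 30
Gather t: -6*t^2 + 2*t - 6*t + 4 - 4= -6*t^2 - 4*t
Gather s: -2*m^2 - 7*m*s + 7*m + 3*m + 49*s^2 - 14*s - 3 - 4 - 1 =-2*m^2 + 10*m + 49*s^2 + s*(-7*m - 14) - 8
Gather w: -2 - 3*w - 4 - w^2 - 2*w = -w^2 - 5*w - 6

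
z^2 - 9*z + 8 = (z - 8)*(z - 1)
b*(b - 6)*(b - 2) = b^3 - 8*b^2 + 12*b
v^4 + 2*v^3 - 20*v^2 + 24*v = v*(v - 2)^2*(v + 6)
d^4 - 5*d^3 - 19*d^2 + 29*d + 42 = (d - 7)*(d - 2)*(d + 1)*(d + 3)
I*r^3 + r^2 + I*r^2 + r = r*(r + 1)*(I*r + 1)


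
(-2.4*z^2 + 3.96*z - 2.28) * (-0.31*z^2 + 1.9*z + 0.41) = 0.744*z^4 - 5.7876*z^3 + 7.2468*z^2 - 2.7084*z - 0.9348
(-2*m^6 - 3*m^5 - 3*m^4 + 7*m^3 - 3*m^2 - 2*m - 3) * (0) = 0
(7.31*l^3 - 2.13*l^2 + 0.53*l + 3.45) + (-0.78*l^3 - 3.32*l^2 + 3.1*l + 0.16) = 6.53*l^3 - 5.45*l^2 + 3.63*l + 3.61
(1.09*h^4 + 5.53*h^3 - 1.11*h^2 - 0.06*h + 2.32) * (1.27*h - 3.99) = 1.3843*h^5 + 2.674*h^4 - 23.4744*h^3 + 4.3527*h^2 + 3.1858*h - 9.2568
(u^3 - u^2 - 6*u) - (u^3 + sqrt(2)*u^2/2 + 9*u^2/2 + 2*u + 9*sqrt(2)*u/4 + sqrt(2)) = -11*u^2/2 - sqrt(2)*u^2/2 - 8*u - 9*sqrt(2)*u/4 - sqrt(2)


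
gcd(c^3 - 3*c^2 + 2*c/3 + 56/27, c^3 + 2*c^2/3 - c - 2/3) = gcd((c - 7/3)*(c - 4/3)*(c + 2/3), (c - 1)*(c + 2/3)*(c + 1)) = c + 2/3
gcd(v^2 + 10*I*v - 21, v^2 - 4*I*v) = 1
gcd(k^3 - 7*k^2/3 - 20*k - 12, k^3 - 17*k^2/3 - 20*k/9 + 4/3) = k^2 - 16*k/3 - 4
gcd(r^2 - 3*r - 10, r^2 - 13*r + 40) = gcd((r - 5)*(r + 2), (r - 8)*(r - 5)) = r - 5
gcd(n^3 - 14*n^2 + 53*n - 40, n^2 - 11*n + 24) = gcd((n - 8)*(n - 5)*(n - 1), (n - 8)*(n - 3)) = n - 8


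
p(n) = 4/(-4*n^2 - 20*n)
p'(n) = 4*(8*n + 20)/(-4*n^2 - 20*n)^2 = (2*n + 5)/(n^2*(n + 5)^2)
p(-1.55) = 0.19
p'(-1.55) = 0.07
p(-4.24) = 0.31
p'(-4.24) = -0.34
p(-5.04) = -4.96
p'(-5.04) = -124.99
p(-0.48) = 0.46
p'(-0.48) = 0.86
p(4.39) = -0.02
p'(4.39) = 0.01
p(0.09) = -2.18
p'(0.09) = 24.68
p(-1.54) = 0.19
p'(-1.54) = 0.07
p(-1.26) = 0.21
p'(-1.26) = 0.11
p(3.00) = -0.04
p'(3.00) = 0.02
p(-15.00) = -0.00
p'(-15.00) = 0.00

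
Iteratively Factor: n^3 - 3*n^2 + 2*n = (n - 1)*(n^2 - 2*n) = n*(n - 1)*(n - 2)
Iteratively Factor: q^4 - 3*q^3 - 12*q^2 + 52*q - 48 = (q - 3)*(q^3 - 12*q + 16) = (q - 3)*(q + 4)*(q^2 - 4*q + 4) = (q - 3)*(q - 2)*(q + 4)*(q - 2)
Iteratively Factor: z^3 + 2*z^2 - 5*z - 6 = (z + 1)*(z^2 + z - 6) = (z + 1)*(z + 3)*(z - 2)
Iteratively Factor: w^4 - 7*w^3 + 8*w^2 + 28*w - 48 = (w - 3)*(w^3 - 4*w^2 - 4*w + 16) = (w - 4)*(w - 3)*(w^2 - 4) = (w - 4)*(w - 3)*(w + 2)*(w - 2)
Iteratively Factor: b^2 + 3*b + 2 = (b + 2)*(b + 1)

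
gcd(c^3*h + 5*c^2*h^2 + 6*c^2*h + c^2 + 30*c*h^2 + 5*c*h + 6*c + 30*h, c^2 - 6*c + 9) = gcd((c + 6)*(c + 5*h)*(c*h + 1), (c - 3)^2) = 1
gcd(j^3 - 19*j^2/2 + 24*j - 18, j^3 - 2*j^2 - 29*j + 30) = j - 6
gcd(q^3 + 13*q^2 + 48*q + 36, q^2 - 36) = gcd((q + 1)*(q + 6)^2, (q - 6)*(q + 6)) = q + 6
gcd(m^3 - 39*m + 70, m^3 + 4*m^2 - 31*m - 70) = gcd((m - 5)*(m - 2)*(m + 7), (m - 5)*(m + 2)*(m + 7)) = m^2 + 2*m - 35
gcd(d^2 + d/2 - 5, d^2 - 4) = d - 2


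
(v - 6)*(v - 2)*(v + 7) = v^3 - v^2 - 44*v + 84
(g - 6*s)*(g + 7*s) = g^2 + g*s - 42*s^2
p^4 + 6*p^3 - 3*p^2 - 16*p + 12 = (p - 1)^2*(p + 2)*(p + 6)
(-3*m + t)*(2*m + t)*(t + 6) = -6*m^2*t - 36*m^2 - m*t^2 - 6*m*t + t^3 + 6*t^2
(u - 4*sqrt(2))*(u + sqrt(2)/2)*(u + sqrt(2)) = u^3 - 5*sqrt(2)*u^2/2 - 11*u - 4*sqrt(2)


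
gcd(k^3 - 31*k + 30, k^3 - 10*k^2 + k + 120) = k - 5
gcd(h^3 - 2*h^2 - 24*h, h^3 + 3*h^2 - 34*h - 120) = h^2 - 2*h - 24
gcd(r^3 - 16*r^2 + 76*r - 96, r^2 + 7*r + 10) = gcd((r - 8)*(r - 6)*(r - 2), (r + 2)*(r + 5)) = 1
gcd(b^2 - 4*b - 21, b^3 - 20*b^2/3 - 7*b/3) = b - 7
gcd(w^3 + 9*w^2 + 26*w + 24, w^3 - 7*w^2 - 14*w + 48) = w + 3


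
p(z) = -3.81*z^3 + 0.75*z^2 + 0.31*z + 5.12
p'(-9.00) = -939.02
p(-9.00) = 2840.57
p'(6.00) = -402.17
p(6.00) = -788.98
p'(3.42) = -128.25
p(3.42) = -137.45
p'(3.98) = -174.78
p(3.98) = -221.97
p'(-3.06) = -111.31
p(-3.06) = 120.36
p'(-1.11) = -15.44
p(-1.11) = 10.91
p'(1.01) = -9.83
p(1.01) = 2.27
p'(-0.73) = -6.88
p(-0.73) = 6.78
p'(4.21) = -195.96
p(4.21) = -264.58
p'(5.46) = -332.25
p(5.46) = -590.99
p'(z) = -11.43*z^2 + 1.5*z + 0.31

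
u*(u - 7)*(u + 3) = u^3 - 4*u^2 - 21*u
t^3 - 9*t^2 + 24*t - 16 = (t - 4)^2*(t - 1)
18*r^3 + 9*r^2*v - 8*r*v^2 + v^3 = (-6*r + v)*(-3*r + v)*(r + v)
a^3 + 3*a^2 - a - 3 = (a - 1)*(a + 1)*(a + 3)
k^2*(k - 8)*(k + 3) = k^4 - 5*k^3 - 24*k^2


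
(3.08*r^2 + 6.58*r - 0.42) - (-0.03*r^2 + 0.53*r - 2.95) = 3.11*r^2 + 6.05*r + 2.53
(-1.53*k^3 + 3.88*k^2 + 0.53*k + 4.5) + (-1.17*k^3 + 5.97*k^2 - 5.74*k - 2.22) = -2.7*k^3 + 9.85*k^2 - 5.21*k + 2.28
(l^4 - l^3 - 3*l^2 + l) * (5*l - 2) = 5*l^5 - 7*l^4 - 13*l^3 + 11*l^2 - 2*l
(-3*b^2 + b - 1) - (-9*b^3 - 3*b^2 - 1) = 9*b^3 + b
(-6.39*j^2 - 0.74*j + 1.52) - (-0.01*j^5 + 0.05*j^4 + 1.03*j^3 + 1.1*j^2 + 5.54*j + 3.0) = 0.01*j^5 - 0.05*j^4 - 1.03*j^3 - 7.49*j^2 - 6.28*j - 1.48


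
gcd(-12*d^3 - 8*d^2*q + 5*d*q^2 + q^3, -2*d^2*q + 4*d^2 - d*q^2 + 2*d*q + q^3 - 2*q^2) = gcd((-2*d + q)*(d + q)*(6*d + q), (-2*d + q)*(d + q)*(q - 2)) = -2*d^2 - d*q + q^2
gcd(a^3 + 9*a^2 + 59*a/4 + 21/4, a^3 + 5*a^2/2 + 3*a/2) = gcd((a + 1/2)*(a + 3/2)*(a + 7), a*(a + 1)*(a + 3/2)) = a + 3/2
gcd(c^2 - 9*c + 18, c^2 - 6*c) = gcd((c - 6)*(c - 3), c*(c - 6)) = c - 6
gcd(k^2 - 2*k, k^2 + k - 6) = k - 2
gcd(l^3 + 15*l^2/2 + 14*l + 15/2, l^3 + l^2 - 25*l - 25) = l^2 + 6*l + 5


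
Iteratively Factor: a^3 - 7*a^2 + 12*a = (a - 3)*(a^2 - 4*a) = a*(a - 3)*(a - 4)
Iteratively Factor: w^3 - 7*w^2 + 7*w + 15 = (w - 3)*(w^2 - 4*w - 5) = (w - 5)*(w - 3)*(w + 1)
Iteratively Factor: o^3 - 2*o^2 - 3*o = (o)*(o^2 - 2*o - 3) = o*(o - 3)*(o + 1)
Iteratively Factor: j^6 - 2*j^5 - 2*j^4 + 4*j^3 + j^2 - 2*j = (j)*(j^5 - 2*j^4 - 2*j^3 + 4*j^2 + j - 2) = j*(j + 1)*(j^4 - 3*j^3 + j^2 + 3*j - 2) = j*(j - 1)*(j + 1)*(j^3 - 2*j^2 - j + 2) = j*(j - 2)*(j - 1)*(j + 1)*(j^2 - 1) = j*(j - 2)*(j - 1)^2*(j + 1)*(j + 1)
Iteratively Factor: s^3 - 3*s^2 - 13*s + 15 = (s - 1)*(s^2 - 2*s - 15) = (s - 5)*(s - 1)*(s + 3)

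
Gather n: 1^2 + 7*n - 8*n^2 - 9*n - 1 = -8*n^2 - 2*n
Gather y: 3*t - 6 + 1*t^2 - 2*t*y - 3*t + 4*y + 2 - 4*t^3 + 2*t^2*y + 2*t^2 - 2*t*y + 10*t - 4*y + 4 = -4*t^3 + 3*t^2 + 10*t + y*(2*t^2 - 4*t)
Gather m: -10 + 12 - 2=0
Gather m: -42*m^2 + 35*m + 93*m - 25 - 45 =-42*m^2 + 128*m - 70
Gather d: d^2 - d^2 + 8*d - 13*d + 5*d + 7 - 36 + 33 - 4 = 0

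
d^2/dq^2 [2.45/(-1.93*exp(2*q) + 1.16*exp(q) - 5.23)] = (-2.45*(3.86*exp(q) - 1.16)*(7.72*exp(q) - 2.32)*exp(q) + (18.914*exp(q) - 2.842)*(1.93*exp(2*q) - 1.16*exp(q) + 5.23))*exp(q)/(1.93*exp(2*q) - 1.16*exp(q) + 5.23)^3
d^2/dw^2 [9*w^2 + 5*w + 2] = 18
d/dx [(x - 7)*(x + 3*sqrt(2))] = 2*x - 7 + 3*sqrt(2)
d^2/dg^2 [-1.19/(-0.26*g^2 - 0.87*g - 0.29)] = (-0.160888*g^2 - 0.538356*g + 1.19*(0.52*g + 0.87)*(1.04*g + 1.74) - 0.179452)/(0.26*g^2 + 0.87*g + 0.29)^3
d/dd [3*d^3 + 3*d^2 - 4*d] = 9*d^2 + 6*d - 4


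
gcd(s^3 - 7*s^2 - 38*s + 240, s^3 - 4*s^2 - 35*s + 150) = s^2 + s - 30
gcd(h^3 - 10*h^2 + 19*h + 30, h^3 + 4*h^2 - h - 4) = h + 1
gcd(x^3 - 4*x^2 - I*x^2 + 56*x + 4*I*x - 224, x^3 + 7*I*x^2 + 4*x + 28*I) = x + 7*I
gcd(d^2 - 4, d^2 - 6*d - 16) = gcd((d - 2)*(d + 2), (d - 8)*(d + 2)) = d + 2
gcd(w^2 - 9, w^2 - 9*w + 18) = w - 3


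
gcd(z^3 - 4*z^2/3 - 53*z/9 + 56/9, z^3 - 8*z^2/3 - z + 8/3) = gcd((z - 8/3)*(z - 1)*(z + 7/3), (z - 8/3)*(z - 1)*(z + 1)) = z^2 - 11*z/3 + 8/3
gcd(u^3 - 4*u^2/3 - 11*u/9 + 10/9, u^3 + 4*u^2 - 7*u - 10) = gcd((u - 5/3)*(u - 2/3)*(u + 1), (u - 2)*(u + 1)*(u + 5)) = u + 1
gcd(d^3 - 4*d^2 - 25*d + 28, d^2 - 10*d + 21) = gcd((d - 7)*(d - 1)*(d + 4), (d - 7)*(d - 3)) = d - 7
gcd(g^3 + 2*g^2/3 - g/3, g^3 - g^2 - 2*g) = g^2 + g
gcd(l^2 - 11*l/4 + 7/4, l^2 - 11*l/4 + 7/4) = l^2 - 11*l/4 + 7/4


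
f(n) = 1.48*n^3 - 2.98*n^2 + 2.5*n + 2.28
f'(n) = 4.44*n^2 - 5.96*n + 2.5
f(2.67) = 15.88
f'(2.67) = 18.24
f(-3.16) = -82.08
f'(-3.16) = 65.67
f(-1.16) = -6.94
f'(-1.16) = 15.39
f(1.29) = 3.72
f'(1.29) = 2.20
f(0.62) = 3.04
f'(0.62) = 0.51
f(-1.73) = -18.63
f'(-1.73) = 26.10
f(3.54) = 39.44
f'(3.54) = 37.04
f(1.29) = 3.72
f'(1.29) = 2.20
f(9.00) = 862.32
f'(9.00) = 308.50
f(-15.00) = -5700.72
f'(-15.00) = 1090.90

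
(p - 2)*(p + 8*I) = p^2 - 2*p + 8*I*p - 16*I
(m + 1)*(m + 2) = m^2 + 3*m + 2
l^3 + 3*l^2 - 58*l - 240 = (l - 8)*(l + 5)*(l + 6)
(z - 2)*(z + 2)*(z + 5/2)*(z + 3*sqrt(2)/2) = z^4 + 3*sqrt(2)*z^3/2 + 5*z^3/2 - 4*z^2 + 15*sqrt(2)*z^2/4 - 10*z - 6*sqrt(2)*z - 15*sqrt(2)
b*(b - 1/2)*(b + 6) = b^3 + 11*b^2/2 - 3*b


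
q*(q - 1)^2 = q^3 - 2*q^2 + q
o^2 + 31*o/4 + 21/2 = (o + 7/4)*(o + 6)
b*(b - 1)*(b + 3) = b^3 + 2*b^2 - 3*b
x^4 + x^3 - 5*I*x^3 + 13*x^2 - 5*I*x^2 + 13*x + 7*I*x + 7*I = (x + 1)*(x - 7*I)*(x + I)^2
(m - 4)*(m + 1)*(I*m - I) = I*m^3 - 4*I*m^2 - I*m + 4*I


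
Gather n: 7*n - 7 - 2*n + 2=5*n - 5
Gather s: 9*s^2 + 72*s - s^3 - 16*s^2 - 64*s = -s^3 - 7*s^2 + 8*s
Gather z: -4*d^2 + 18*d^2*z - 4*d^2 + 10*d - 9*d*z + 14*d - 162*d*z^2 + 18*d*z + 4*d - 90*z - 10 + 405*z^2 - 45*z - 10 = -8*d^2 + 28*d + z^2*(405 - 162*d) + z*(18*d^2 + 9*d - 135) - 20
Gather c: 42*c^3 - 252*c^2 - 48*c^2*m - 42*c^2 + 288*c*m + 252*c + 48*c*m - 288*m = 42*c^3 + c^2*(-48*m - 294) + c*(336*m + 252) - 288*m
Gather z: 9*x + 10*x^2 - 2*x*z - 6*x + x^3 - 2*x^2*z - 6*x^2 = x^3 + 4*x^2 + 3*x + z*(-2*x^2 - 2*x)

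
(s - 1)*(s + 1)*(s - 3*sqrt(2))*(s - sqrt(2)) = s^4 - 4*sqrt(2)*s^3 + 5*s^2 + 4*sqrt(2)*s - 6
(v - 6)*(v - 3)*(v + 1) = v^3 - 8*v^2 + 9*v + 18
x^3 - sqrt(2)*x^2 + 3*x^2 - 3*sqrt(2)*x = x*(x + 3)*(x - sqrt(2))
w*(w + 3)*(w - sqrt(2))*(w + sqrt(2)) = w^4 + 3*w^3 - 2*w^2 - 6*w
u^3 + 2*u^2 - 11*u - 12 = (u - 3)*(u + 1)*(u + 4)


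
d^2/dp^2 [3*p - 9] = 0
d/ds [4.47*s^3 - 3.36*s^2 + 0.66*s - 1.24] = 13.41*s^2 - 6.72*s + 0.66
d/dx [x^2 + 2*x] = 2*x + 2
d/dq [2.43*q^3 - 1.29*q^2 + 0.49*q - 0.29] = 7.29*q^2 - 2.58*q + 0.49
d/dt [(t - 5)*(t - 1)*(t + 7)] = 3*t^2 + 2*t - 37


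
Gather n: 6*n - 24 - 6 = 6*n - 30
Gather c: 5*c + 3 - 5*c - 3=0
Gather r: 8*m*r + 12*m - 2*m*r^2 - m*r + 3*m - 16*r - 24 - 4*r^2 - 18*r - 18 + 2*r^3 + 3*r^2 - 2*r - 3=15*m + 2*r^3 + r^2*(-2*m - 1) + r*(7*m - 36) - 45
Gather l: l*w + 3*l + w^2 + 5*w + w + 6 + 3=l*(w + 3) + w^2 + 6*w + 9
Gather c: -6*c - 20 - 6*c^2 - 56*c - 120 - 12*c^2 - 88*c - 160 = -18*c^2 - 150*c - 300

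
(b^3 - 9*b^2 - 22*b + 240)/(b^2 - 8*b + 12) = (b^2 - 3*b - 40)/(b - 2)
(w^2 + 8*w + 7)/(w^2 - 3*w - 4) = (w + 7)/(w - 4)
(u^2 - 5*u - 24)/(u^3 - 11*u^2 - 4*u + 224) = (u + 3)/(u^2 - 3*u - 28)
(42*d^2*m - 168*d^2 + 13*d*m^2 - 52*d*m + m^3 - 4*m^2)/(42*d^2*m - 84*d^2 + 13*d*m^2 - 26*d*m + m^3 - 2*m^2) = (m - 4)/(m - 2)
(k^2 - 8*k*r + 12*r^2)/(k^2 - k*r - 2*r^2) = (k - 6*r)/(k + r)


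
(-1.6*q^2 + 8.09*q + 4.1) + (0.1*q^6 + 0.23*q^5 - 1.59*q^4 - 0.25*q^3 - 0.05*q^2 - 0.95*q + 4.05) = 0.1*q^6 + 0.23*q^5 - 1.59*q^4 - 0.25*q^3 - 1.65*q^2 + 7.14*q + 8.15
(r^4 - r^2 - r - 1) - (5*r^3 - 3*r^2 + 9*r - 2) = r^4 - 5*r^3 + 2*r^2 - 10*r + 1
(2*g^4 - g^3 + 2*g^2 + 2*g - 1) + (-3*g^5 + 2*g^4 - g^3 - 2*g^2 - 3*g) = -3*g^5 + 4*g^4 - 2*g^3 - g - 1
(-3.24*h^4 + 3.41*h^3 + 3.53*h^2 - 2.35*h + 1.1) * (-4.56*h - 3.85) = 14.7744*h^5 - 3.0756*h^4 - 29.2253*h^3 - 2.8745*h^2 + 4.0315*h - 4.235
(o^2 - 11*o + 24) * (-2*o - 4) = -2*o^3 + 18*o^2 - 4*o - 96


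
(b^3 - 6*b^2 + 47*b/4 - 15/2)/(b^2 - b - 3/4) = (2*b^2 - 9*b + 10)/(2*b + 1)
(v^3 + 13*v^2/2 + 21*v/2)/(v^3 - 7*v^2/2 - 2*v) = (2*v^2 + 13*v + 21)/(2*v^2 - 7*v - 4)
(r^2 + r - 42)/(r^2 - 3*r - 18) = (r + 7)/(r + 3)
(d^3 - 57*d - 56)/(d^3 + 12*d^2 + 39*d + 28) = (d - 8)/(d + 4)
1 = 1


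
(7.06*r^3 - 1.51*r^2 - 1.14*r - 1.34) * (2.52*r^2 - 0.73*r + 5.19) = 17.7912*r^5 - 8.959*r^4 + 34.8709*r^3 - 10.3815*r^2 - 4.9384*r - 6.9546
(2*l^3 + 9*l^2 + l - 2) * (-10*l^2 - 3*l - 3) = -20*l^5 - 96*l^4 - 43*l^3 - 10*l^2 + 3*l + 6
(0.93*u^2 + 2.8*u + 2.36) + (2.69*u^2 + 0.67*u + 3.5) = 3.62*u^2 + 3.47*u + 5.86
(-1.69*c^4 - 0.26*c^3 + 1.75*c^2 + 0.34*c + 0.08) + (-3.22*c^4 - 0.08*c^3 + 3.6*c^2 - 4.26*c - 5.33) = -4.91*c^4 - 0.34*c^3 + 5.35*c^2 - 3.92*c - 5.25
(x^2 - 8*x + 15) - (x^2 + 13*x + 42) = -21*x - 27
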